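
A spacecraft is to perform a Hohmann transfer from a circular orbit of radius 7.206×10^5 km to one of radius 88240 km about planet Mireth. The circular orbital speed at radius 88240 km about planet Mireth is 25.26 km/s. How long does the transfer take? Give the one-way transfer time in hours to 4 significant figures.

From the circular-orbit relation v² = μ/r at r = 88240 km: μ = v²r = (25.26)² × 88240 = 5.63031×10^7 km³/s².
The Hohmann ellipse has a_t = (r₁ + r₂)/2 = 4.0442×10^5 km.
Half the transfer-orbit period gives t = π√(a_t³/μ) = 1.0768×10^5 s.
Converting: 1.0768×10^5 s ÷ 3600 s/hour = 29.91 hours.

t = 29.91 hours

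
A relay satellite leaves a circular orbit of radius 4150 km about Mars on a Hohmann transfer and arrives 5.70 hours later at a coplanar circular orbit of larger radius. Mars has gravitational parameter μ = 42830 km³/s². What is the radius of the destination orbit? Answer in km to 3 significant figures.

Transfer time t = 5.70 hours = 20520 s, and t = π√(a_t³/μ).
So a_t = (μ t²/π²)^(1/3) = (42830 × (20520)² / π²)^(1/3) = 12226 km.
Since a_t = (r₁ + r₂)/2, r₂ = 2a_t − r₁ = 2×12226 − 4150 = 20302 km.

r₂ = 20300 km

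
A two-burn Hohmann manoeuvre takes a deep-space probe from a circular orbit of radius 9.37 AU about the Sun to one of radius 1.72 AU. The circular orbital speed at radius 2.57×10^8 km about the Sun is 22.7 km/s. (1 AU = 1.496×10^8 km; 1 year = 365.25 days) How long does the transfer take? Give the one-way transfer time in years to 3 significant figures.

From the circular-orbit relation v² = μ/r at r = 2.57×10^8 km: μ = v²r = (22.7)² × 2.57×10^8 = 1.32430×10^11 km³/s².
In km: r₁ = 9.37 × 1.496×10^8 = 1.401752×10^9 km; r₂ = 1.72 × 1.496×10^8 = 2.57312×10^8 km.
Semi-major axis of the transfer orbit: a_t = (1.401752×10^9 + 2.57312×10^8)/2 = 8.29532×10^8 km.
By Kepler's third law the transfer-orbit period is T = 2π√(a_t³/μ), so t = T/2 = 2.063×10^8 s.
Converting: 2.063×10^8 s ÷ 3.15576×10^7 s/year (365.25 × 86400) = 6.54 years.

t = 6.54 years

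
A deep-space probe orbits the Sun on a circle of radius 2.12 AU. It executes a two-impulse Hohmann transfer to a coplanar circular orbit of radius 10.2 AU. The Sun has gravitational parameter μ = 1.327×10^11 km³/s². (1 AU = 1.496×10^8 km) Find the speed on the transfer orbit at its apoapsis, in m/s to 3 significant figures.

v = 5470 m/s

In km: r₁ = 2.12 × 1.496×10^8 = 3.17152×10^8 km; r₂ = 10.2 × 1.496×10^8 = 1.52592×10^9 km.
Semi-major axis of the transfer orbit: a_t = (3.17152×10^8 + 1.52592×10^9)/2 = 9.21536×10^8 km.
The apoapsis of the transfer ellipse is at r = 1.52592×10^9 km.
From the vis-viva equation, v = √[μ(2/r − 1/a_t)] = 5.471 km/s.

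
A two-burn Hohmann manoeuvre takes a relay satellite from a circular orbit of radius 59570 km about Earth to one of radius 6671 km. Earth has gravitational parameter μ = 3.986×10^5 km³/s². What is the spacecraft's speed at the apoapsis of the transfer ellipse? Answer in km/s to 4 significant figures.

v = 1.161 km/s

Transfer-ellipse semi-major axis a_t = (r₁ + r₂)/2 = (59570 + 6671)/2 = 33120.5 km.
At apoapsis, r = 59570 km.
From the vis-viva equation, v = √[μ(2/r − 1/a_t)] = 1.161 km/s.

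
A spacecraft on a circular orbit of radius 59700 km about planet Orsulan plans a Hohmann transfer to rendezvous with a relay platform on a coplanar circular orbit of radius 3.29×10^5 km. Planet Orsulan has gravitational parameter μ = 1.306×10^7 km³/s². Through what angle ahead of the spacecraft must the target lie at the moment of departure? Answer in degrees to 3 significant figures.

Transfer-ellipse semi-major axis a_t = (r₁ + r₂)/2 = (59700 + 3.290×10^5)/2 = 1.9435×10^5 km.
Transfer time t = π√(a_t³/μ) = 74482.6 s.
The target's mean motion on its circular orbit is ω₂ = √(μ/r₂³) = 1.91504×10^-5 rad/s.
Angle swept by the target during transfer: ω₂·t = 1.4264 rad = 81.73°.
Arrival is 180° from departure on the ellipse, so φ = 180° − 81.73° = 98.3°.

φ = 98.3°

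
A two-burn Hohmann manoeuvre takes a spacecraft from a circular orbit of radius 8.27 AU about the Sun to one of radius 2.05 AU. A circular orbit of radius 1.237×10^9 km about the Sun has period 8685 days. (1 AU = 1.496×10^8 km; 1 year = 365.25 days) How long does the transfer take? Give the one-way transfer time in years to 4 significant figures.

From Kepler's third law T² = 4π²r³/μ at r = 1.237×10^9 km, T = 8685 days = 8685 × 86400 s = 7.50384×10^8 s: μ = 4π²r³/T² = 1.32709×10^11 km³/s².
In km: r₁ = 8.27 × 1.496×10^8 = 1.237192×10^9 km; r₂ = 2.05 × 1.496×10^8 = 3.0668×10^8 km.
The Hohmann ellipse has a_t = (r₁ + r₂)/2 = 7.71936×10^8 km.
Half the transfer-orbit period gives t = π√(a_t³/μ) = 1.8496×10^8 s.
Converting: 1.8496×10^8 s ÷ 3.15576×10^7 s/year (365.25 × 86400) = 5.861 years.

t = 5.861 years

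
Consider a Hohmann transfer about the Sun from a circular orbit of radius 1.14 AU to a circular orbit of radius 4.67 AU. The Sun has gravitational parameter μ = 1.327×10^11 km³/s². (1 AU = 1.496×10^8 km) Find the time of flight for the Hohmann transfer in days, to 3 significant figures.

t = 904 days

In km: r₁ = 1.14 × 1.496×10^8 = 1.70544×10^8 km; r₂ = 4.67 × 1.496×10^8 = 6.98632×10^8 km.
Semi-major axis of the transfer orbit: a_t = (1.70544×10^8 + 6.98632×10^8)/2 = 4.34588×10^8 km.
By Kepler's third law the transfer-orbit period is T = 2π√(a_t³/μ), so t = T/2 = 7.813×10^7 s.
Converting: 7.813×10^7 s ÷ 86400 s/day = 904 days.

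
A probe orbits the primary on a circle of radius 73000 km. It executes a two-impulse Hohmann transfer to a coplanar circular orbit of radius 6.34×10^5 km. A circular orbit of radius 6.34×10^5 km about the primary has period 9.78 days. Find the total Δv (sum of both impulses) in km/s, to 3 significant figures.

From Kepler's third law T² = 4π²r³/μ at r = 6.34×10^5 km, T = 9.78 days = 9.78 × 86400 s = 8.44992×10^5 s: μ = 4π²r³/T² = 1.40904×10^7 km³/s².
The Hohmann ellipse has a_t = (r₁ + r₂)/2 = 3.535×10^5 km.
At r₁ the circular-orbit speed is v₁ = √(μ/r₁) = 13.893 km/s.
On the transfer ellipse at r₁, v² = μ(2/r − 1/a) gives v_p = √[μ(2/r₁ − 1/a_t)] = 18.606 km/s.
First burn Δv₁ = |v_p − v₁| = 4.713 km/s.
At r₂, v₂ = √(μ/r₂) = 4.714 km/s.
Transfer-orbit speed at r₂: v_a = √[μ(2/r₂ − 1/a_t)] = 2.142 km/s.
Second burn Δv₂ = |v₂ − v_a| = 2.572 km/s.
Total Δv = Δv₁ + Δv₂ = 7.285 km/s.

Δv = 7.28 km/s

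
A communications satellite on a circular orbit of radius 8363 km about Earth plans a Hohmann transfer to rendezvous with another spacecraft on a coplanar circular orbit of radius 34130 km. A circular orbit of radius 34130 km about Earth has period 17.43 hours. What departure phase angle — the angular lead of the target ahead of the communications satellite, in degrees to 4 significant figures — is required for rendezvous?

From Kepler's third law T² = 4π²r³/μ at r = 34130 km, T = 17.43 hours = 17.43 × 3600 s = 62748 s: μ = 4π²r³/T² = 3.98629×10^5 km³/s².
Semi-major axis of the transfer orbit: a_t = (8363 + 34130)/2 = 21246.5 km.
The half-period of the transfer ellipse is t = π√(a_t³/μ) = 15410 s.
The target's mean motion on its circular orbit is ω₂ = √(μ/r₂³) = 1.001×10^-4 rad/s.
Angle swept by the target during transfer: ω₂·t = 1.543 rad = 88.41°.
The communications satellite traverses 180° on the transfer ellipse, so the target must lead by 180° − 88.41° = 91.59°.

φ = 91.59°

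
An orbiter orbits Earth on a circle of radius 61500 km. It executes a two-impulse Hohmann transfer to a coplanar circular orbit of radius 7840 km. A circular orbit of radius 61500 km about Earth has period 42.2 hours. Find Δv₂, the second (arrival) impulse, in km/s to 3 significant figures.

From Kepler's third law T² = 4π²r³/μ at r = 61500 km, T = 42.2 hours = 42.2 × 3600 s = 1.5192×10^5 s: μ = 4π²r³/T² = 3.97883×10^5 km³/s².
Transfer-ellipse semi-major axis a_t = (r₁ + r₂)/2 = (61500 + 7840)/2 = 34670 km.
Circular speed at r = 7840 km: v_c = √(μ/r) = 7.124 km/s.
Transfer-orbit speed at the same r (vis-viva, a = a_t): v_t = √[μ(2/r − 1/a_t)] = 9.488 km/s.
Δv₂ = |v_t − v_c| = |9.488 − 7.124| = 2.364 km/s.

Δv₂ = 2.36 km/s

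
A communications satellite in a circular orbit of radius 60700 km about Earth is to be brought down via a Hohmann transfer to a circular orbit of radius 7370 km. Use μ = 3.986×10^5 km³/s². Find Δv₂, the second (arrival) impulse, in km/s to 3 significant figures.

Δv₂ = 2.47 km/s

Semi-major axis of the transfer orbit: a_t = (60700 + 7370)/2 = 34035 km.
On the circular orbit at r = 7370 km, v_c = √(μ/r) = 7.354 km/s.
Vis-viva on the transfer ellipse at r = 7370 km gives v_t = √[μ(2/r − 1/a_t)] = 9.821 km/s.
Δv₂ = |v_t − v_c| = |9.821 − 7.354| = 2.467 km/s.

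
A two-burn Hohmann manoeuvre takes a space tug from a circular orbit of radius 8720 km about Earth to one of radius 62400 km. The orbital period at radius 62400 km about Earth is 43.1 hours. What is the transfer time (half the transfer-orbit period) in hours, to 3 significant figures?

t = 9.27 hours

From Kepler's third law T² = 4π²r³/μ at r = 62400 km, T = 43.1 hours = 43.1 × 3600 s = 1.5516×10^5 s: μ = 4π²r³/T² = 3.98432×10^5 km³/s².
Semi-major axis of the transfer orbit: a_t = (8720 + 62400)/2 = 35560 km.
Half the transfer-orbit period gives t = π√(a_t³/μ) = 33370 s.
Converting: 33370 s ÷ 3600 s/hour = 9.27 hours.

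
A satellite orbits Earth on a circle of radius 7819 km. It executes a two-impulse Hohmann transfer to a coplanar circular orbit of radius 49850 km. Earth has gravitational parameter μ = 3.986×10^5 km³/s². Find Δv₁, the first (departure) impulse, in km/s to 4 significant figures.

Δv₁ = 2.248 km/s

Transfer-ellipse semi-major axis a_t = (r₁ + r₂)/2 = (7819 + 49850)/2 = 28834.5 km.
On the circular orbit at r = 7819 km, v_c = √(μ/r) = 7.140 km/s.
Transfer-orbit speed at the same r (vis-viva, a = a_t): v_t = √[μ(2/r − 1/a_t)] = 9.388 km/s.
Δv₁ = |v_t − v_c| = |9.388 − 7.140| = 2.248 km/s.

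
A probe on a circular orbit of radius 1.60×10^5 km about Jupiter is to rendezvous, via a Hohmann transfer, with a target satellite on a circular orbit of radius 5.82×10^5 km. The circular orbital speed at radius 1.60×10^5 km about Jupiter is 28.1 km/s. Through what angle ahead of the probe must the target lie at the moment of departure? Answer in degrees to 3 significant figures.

From the circular-orbit relation v² = μ/r at r = 1.60×10^5 km: μ = v²r = (28.1)² × 1.60×10^5 = 1.26338×10^8 km³/s².
The Hohmann ellipse has a_t = (r₁ + r₂)/2 = 3.710×10^5 km.
Transfer time t = π√(a_t³/μ) = 63160 s.
Target angular speed ω₂ = √(μ/r₂³) = 2.5315×10^-5 rad/s.
Angle swept by the target during transfer: ω₂·t = 1.5989 rad = 91.61°.
The probe traverses 180° on the transfer ellipse, so the target must lead by 180° − 91.61° = 88.4°.

φ = 88.4°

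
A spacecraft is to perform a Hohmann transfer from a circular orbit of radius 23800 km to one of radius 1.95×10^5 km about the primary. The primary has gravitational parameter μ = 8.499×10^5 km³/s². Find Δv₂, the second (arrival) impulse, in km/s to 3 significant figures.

Transfer-ellipse semi-major axis a_t = (r₁ + r₂)/2 = (23800 + 1.950×10^5)/2 = 1.094×10^5 km.
Circular speed at r = 1.950×10^5 km: v_c = √(μ/r) = 2.088 km/s.
Transfer-orbit speed at the same r (vis-viva, a = a_t): v_t = √[μ(2/r − 1/a_t)] = 0.9737 km/s.
Δv₂ = |v_t − v_c| = |0.9737 − 2.088| = 1.114 km/s.

Δv₂ = 1.11 km/s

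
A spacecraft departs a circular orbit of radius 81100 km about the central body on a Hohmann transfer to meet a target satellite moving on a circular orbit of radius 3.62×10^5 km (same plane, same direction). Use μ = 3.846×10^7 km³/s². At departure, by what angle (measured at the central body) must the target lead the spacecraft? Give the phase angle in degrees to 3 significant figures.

φ = 93.8°

Transfer-ellipse semi-major axis a_t = (r₁ + r₂)/2 = (81100 + 3.620×10^5)/2 = 2.2155×10^5 km.
The half-period of the transfer ellipse is t = π√(a_t³/μ) = 52827 s.
Target angular speed ω₂ = √(μ/r₂³) = 2.8474×10^-5 rad/s.
Angle swept by the target during transfer: ω₂·t = 1.5042 rad = 86.18°.
The spacecraft traverses 180° on the transfer ellipse, so the target must lead by 180° − 86.18° = 93.8°.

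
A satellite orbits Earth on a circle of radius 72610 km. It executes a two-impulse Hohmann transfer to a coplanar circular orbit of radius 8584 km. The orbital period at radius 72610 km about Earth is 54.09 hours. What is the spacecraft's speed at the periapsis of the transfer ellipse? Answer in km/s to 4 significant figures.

From Kepler's third law T² = 4π²r³/μ at r = 72610 km, T = 54.09 hours = 54.09 × 3600 s = 1.94724×10^5 s: μ = 4π²r³/T² = 3.98575×10^5 km³/s².
Semi-major axis of the transfer orbit: a_t = (72610 + 8584)/2 = 40597 km.
At periapsis, r = 8584 km.
Applying v² = μ(2/r − 1/a_t): v = 9.113 km/s.

v = 9.113 km/s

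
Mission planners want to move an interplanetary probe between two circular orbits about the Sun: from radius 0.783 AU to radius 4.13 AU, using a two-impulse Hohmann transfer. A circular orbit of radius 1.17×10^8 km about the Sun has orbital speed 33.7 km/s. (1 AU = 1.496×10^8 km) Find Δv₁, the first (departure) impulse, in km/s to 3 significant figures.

Δv₁ = 9.99 km/s

From the circular-orbit relation v² = μ/r at r = 1.17×10^8 km: μ = v²r = (33.7)² × 1.17×10^8 = 1.32876×10^11 km³/s².
In km: r₁ = 0.783 × 1.496×10^8 = 1.171368×10^8 km; r₂ = 4.13 × 1.496×10^8 = 6.17848×10^8 km.
The Hohmann ellipse has a_t = (r₁ + r₂)/2 = 3.674924×10^8 km.
On the circular orbit at r = 1.171368×10^8 km, v_c = √(μ/r) = 33.680 km/s.
Transfer-orbit speed at the same r (vis-viva, a = a_t): v_t = √[μ(2/r − 1/a_t)] = 43.671 km/s.
Δv₁ = |v_t − v_c| = |43.671 − 33.680| = 9.991 km/s.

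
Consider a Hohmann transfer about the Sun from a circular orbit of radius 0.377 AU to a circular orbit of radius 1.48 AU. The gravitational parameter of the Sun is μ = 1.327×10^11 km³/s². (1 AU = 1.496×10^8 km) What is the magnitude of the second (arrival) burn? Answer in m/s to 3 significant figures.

In km: r₁ = 0.377 × 1.496×10^8 = 5.63992×10^7 km; r₂ = 1.48 × 1.496×10^8 = 2.21408×10^8 km.
The Hohmann ellipse has a_t = (r₁ + r₂)/2 = 1.389036×10^8 km.
On the circular orbit at r = 2.21408×10^8 km, v_c = √(μ/r) = 24.482 km/s.
Transfer-orbit speed at the same r (vis-viva, a = a_t): v_t = √[μ(2/r − 1/a_t)] = 15.600 km/s.
Δv₂ = |v_t − v_c| = |15.600 − 24.482| = 8.882 km/s.

Δv₂ = 8880 m/s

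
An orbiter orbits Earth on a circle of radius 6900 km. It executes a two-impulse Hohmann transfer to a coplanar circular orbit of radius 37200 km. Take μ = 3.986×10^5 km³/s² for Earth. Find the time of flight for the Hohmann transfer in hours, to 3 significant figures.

t = 4.53 hours

Transfer-ellipse semi-major axis a_t = (r₁ + r₂)/2 = (6900 + 37200)/2 = 22050 km.
By Kepler's third law the transfer-orbit period is T = 2π√(a_t³/μ), so t = T/2 = 16293 s.
Converting: 16293 s ÷ 3600 s/hour = 4.53 hours.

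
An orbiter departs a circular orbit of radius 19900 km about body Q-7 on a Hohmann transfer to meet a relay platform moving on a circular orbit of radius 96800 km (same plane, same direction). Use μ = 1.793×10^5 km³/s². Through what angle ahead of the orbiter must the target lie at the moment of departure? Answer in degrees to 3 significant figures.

Transfer-ellipse semi-major axis a_t = (r₁ + r₂)/2 = (19900 + 96800)/2 = 58350 km.
The half-period of the transfer ellipse is t = π√(a_t³/μ) = 1.0457×10^5 s.
Target angular speed ω₂ = √(μ/r₂³) = 1.4060×10^-5 rad/s.
Angle swept by the target during transfer: ω₂·t = 1.4703 rad = 84.24°.
Arrival is 180° from departure on the ellipse, so φ = 180° − 84.24° = 95.8°.

φ = 95.8°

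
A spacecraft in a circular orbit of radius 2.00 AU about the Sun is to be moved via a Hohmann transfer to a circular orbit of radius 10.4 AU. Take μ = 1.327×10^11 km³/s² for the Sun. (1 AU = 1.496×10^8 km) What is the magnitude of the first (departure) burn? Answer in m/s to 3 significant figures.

Δv₁ = 6220 m/s

In km: r₁ = 2.00 × 1.496×10^8 = 2.992×10^8 km; r₂ = 10.4 × 1.496×10^8 = 1.55584×10^9 km.
Semi-major axis of the transfer orbit: a_t = (2.992×10^8 + 1.55584×10^9)/2 = 9.2752×10^8 km.
Circular speed at r = 2.992×10^8 km: v_c = √(μ/r) = 21.060 km/s.
Transfer-orbit speed at the same r (vis-viva, a = a_t): v_t = √[μ(2/r − 1/a_t)] = 27.276 km/s.
Δv₁ = |v_t − v_c| = |27.276 − 21.060| = 6.216 km/s.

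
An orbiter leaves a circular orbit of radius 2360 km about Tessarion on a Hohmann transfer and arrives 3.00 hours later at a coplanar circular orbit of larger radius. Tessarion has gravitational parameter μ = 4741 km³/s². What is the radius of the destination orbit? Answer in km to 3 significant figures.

r₂ = 5290 km

Transfer time t = 3.00 hours = 10800 s, and t = π√(a_t³/μ).
So a_t = (μ t²/π²)^(1/3) = (4741 × (10800)² / π²)^(1/3) = 3826.5 km.
Since a_t = (r₁ + r₂)/2, r₂ = 2a_t − r₁ = 2×3826.5 − 2360 = 5293 km.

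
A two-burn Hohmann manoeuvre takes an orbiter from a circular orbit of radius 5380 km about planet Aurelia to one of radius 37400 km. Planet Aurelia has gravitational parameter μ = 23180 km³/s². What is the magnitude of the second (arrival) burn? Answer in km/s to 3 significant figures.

Δv₂ = 0.392 km/s

The Hohmann ellipse has a_t = (r₁ + r₂)/2 = 21390 km.
On the circular orbit at r = 37400 km, v_c = √(μ/r) = 0.78726 km/s.
Vis-viva on the transfer ellipse at r = 37400 km gives v_t = √[μ(2/r − 1/a_t)] = 0.39483 km/s.
Δv₂ = |v_t − v_c| = |0.39483 − 0.78726| = 0.3924 km/s.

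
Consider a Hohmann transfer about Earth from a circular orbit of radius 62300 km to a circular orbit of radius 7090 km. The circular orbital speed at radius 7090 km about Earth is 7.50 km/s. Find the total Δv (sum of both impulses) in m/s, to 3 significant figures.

Δv = 3940 m/s

From the circular-orbit relation v² = μ/r at r = 7090 km: μ = v²r = (7.50)² × 7090 = 3.98812×10^5 km³/s².
Transfer-ellipse semi-major axis a_t = (r₁ + r₂)/2 = (62300 + 7090)/2 = 34695 km.
Circular speed at r₁: v₁ = √(μ/r₁) = √(3.98812×10^5/62300) = 2.5301156 km/s.
On the transfer ellipse at r₁, v² = μ(2/r − 1/a) gives v_a = √[μ(2/r₁ − 1/a_t)] = 1.1437472 km/s.
First burn Δv₁ = |v_a − v₁| = 1.386368 km/s.
At r₂, v₂ = √(μ/r₂) = 7.5000000 km/s.
Transfer-orbit speed at r₂: v_p = √[μ(2/r₂ − 1/a_t)] = 10.050134 km/s.
Second burn Δv₂ = |v₂ − v_p| = 2.550134 km/s.
Δv = Δv₁ + Δv₂ = 1.386368 + 2.550134 = 3.937 km/s.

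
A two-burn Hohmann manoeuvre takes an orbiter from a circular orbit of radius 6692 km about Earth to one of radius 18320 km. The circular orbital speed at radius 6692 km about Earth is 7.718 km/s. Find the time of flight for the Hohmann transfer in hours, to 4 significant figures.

From the circular-orbit relation v² = μ/r at r = 6692 km: μ = v²r = (7.718)² × 6692 = 3.98626×10^5 km³/s².
The Hohmann ellipse has a_t = (r₁ + r₂)/2 = 12506 km.
Transfer time t = π√(a_t³/μ) = π√((12506)³ / 3.98626×10^5) = 6959 s.
Converting: 6959 s ÷ 3600 s/hour = 1.933 hours.

t = 1.933 hours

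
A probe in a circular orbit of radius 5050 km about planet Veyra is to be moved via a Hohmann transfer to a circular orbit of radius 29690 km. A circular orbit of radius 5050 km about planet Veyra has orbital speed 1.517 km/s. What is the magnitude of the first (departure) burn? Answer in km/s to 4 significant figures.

From the circular-orbit relation v² = μ/r at r = 5050 km: μ = v²r = (1.517)² × 5050 = 11621.5 km³/s².
Semi-major axis of the transfer orbit: a_t = (5050 + 29690)/2 = 17370 km.
Circular speed at r = 5050 km: v_c = √(μ/r) = 1.5170 km/s.
Vis-viva on the transfer ellipse at r = 5050 km gives v_t = √[μ(2/r − 1/a_t)] = 1.9833 km/s.
Δv₁ = |v_t − v_c| = |1.9833 − 1.5170| = 0.4663 km/s.

Δv₁ = 0.4663 km/s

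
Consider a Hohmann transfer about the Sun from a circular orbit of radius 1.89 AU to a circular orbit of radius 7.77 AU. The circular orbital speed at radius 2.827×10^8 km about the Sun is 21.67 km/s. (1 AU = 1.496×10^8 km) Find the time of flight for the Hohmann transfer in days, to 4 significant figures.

t = 1938 days

From the circular-orbit relation v² = μ/r at r = 2.827×10^8 km: μ = v²r = (21.67)² × 2.827×10^8 = 1.32753×10^11 km³/s².
In km: r₁ = 1.89 × 1.496×10^8 = 2.82744×10^8 km; r₂ = 7.77 × 1.496×10^8 = 1.162392×10^9 km.
Semi-major axis of the transfer orbit: a_t = (2.82744×10^8 + 1.162392×10^9)/2 = 7.22568×10^8 km.
By Kepler's third law the transfer-orbit period is T = 2π√(a_t³/μ), so t = T/2 = 1.6747×10^8 s.
Converting: 1.6747×10^8 s ÷ 86400 s/day = 1938 days.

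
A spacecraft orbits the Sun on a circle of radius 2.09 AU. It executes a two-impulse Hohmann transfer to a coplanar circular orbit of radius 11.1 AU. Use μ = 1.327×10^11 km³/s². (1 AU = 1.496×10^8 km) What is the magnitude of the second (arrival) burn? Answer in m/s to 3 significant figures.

In km: r₁ = 2.09 × 1.496×10^8 = 3.12664×10^8 km; r₂ = 11.1 × 1.496×10^8 = 1.66056×10^9 km.
Semi-major axis of the transfer orbit: a_t = (3.12664×10^8 + 1.66056×10^9)/2 = 9.86612×10^8 km.
On the circular orbit at r = 1.66056×10^9 km, v_c = √(μ/r) = 8.939 km/s.
Transfer-orbit speed at the same r (vis-viva, a = a_t): v_t = √[μ(2/r − 1/a_t)] = 5.032 km/s.
Δv₂ = |v_t − v_c| = |5.032 − 8.939| = 3.907 km/s.

Δv₂ = 3910 m/s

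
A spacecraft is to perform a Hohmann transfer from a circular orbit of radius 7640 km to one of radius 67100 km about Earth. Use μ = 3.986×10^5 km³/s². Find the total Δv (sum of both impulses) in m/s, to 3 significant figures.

Transfer-ellipse semi-major axis a_t = (r₁ + r₂)/2 = (7640 + 67100)/2 = 37370 km.
Circular speed at r₁: v₁ = √(μ/r₁) = √(3.986×10^5/7640) = 7.223 km/s.
Transfer-orbit speed at r₁ (v² = μ(2/r − 1/a)): v_p = √[μ(2/r₁ − 1/a_t)] = 9.679 km/s.
First burn Δv₁ = |v_p − v₁| = 2.456 km/s.
Circular speed at r₂: v₂ = √(μ/r₂) = 2.437 km/s.
Transfer-orbit speed at r₂: v_a = √[μ(2/r₂ − 1/a_t)] = 1.102 km/s.
Second burn Δv₂ = |v₂ − v_a| = 1.335 km/s.
Total Δv = Δv₁ + Δv₂ = 3.791 km/s.

Δv = 3790 m/s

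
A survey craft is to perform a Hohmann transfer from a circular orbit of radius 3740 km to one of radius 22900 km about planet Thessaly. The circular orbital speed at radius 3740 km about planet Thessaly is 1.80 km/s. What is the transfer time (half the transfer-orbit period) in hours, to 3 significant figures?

From the circular-orbit relation v² = μ/r at r = 3740 km: μ = v²r = (1.80)² × 3740 = 12117.6 km³/s².
Transfer-ellipse semi-major axis a_t = (r₁ + r₂)/2 = (3740 + 22900)/2 = 13320 km.
Transfer time t = π√(a_t³/μ) = π√((13320)³ / 12117.6) = 43870 s.
Converting: 43870 s ÷ 3600 s/hour = 12.2 hours.

t = 12.2 hours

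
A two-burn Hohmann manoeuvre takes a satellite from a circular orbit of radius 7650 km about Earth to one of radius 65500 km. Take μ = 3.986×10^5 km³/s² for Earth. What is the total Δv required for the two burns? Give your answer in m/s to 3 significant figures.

The Hohmann ellipse has a_t = (r₁ + r₂)/2 = 36575 km.
At r₁ the circular-orbit speed is v₁ = √(μ/r₁) = 7.21835 km/s.
On the transfer ellipse at r₁, vis-viva gives v_p = √[μ(2/r₁ − 1/a_t)] = 9.65976 km/s.
First burn Δv₁ = |v_p − v₁| = 2.441 km/s.
At r₂, v₂ = √(μ/r₂) = 2.467 km/s.
Transfer-orbit speed at r₂: v_a = √[μ(2/r₂ − 1/a_t)] = 1.128 km/s.
Second burn Δv₂ = |v₂ − v_a| = 1.339 km/s.
Δv = Δv₁ + Δv₂ = 2.441 + 1.339 = 3.780 km/s.

Δv = 3780 m/s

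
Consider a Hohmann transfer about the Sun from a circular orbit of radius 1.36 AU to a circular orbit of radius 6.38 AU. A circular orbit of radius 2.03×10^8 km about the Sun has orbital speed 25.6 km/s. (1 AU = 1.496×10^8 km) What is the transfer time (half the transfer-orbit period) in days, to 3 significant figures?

From the circular-orbit relation v² = μ/r at r = 2.03×10^8 km: μ = v²r = (25.6)² × 2.03×10^8 = 1.33038×10^11 km³/s².
In km: r₁ = 1.36 × 1.496×10^8 = 2.03456×10^8 km; r₂ = 6.38 × 1.496×10^8 = 9.54448×10^8 km.
Semi-major axis of the transfer orbit: a_t = (2.03456×10^8 + 9.54448×10^8)/2 = 5.78952×10^8 km.
Half the transfer-orbit period gives t = π√(a_t³/μ) = 1.200×10^8 s.
Converting: 1.200×10^8 s ÷ 86400 s/day = 1390 days.

t = 1390 days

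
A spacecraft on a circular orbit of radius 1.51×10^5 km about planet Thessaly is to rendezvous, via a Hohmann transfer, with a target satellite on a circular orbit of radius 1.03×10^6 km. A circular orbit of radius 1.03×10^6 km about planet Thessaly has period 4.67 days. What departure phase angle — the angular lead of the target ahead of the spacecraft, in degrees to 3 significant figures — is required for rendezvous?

φ = 102°

From Kepler's third law T² = 4π²r³/μ at r = 1.03×10^6 km, T = 4.67 days = 4.67 × 86400 s = 4.03488×10^5 s: μ = 4π²r³/T² = 2.64978×10^8 km³/s².
Transfer-ellipse semi-major axis a_t = (r₁ + r₂)/2 = (1.510×10^5 + 1.030×10^6)/2 = 5.905×10^5 km.
The half-period of the transfer ellipse is t = π√(a_t³/μ) = 87573.9 s.
The target's mean motion on its circular orbit is ω₂ = √(μ/r₂³) = 1.55722×10^-5 rad/s.
Angle swept by the target during transfer: ω₂·t = 1.36372 rad = 78.14°.
Arrival is 180° from departure on the ellipse, so φ = 180° − 78.14° = 102°.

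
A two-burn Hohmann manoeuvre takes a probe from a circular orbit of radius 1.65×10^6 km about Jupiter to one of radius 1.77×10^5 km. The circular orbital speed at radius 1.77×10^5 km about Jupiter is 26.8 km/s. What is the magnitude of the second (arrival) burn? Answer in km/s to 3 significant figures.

Δv₂ = 9.22 km/s

From the circular-orbit relation v² = μ/r at r = 1.77×10^5 km: μ = v²r = (26.8)² × 1.77×10^5 = 1.27128×10^8 km³/s².
Transfer-ellipse semi-major axis a_t = (r₁ + r₂)/2 = (1.650×10^6 + 1.770×10^5)/2 = 9.135×10^5 km.
On the circular orbit at r = 1.770×10^5 km, v_c = √(μ/r) = 26.800 km/s.
Vis-viva on the transfer ellipse at r = 1.770×10^5 km gives v_t = √[μ(2/r − 1/a_t)] = 36.018 km/s.
Δv₂ = |v_t − v_c| = |36.018 − 26.800| = 9.218 km/s.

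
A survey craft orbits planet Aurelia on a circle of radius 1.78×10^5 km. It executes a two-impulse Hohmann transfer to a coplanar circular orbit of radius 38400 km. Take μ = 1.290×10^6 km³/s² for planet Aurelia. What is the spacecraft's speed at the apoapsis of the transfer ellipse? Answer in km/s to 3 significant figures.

Semi-major axis of the transfer orbit: a_t = (1.780×10^5 + 38400)/2 = 1.082×10^5 km.
At apoapsis, r = 1.780×10^5 km.
Applying v² = μ(2/r − 1/a_t): v = 1.604 km/s.

v = 1.60 km/s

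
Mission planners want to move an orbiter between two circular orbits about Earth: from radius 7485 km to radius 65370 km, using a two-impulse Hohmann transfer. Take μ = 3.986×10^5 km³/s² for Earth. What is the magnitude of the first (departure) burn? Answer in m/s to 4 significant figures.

Transfer-ellipse semi-major axis a_t = (r₁ + r₂)/2 = (7485 + 65370)/2 = 36427.5 km.
Circular speed at r = 7485 km: v_c = √(μ/r) = 7.2975 km/s.
Transfer-orbit speed at the same r (vis-viva, a = a_t): v_t = √[μ(2/r − 1/a_t)] = 9.7757 km/s.
Δv₁ = |v_t − v_c| = |9.7757 − 7.2975| = 2.478 km/s.

Δv₁ = 2478 m/s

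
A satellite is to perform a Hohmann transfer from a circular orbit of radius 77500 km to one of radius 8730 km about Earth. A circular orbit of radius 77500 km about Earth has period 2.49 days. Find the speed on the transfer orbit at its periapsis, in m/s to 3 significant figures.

v = 9040 m/s

From Kepler's third law T² = 4π²r³/μ at r = 77500 km, T = 2.49 days = 2.49 × 86400 s = 2.15136×10^5 s: μ = 4π²r³/T² = 3.97044×10^5 km³/s².
The Hohmann ellipse has a_t = (r₁ + r₂)/2 = 43115 km.
At periapsis, r = 8730 km.
Vis-viva: v = √[μ(2/r − 1/a_t)] = √[3.97044×10^5 × (2/8730 − 1/43115)] = 9.042 km/s.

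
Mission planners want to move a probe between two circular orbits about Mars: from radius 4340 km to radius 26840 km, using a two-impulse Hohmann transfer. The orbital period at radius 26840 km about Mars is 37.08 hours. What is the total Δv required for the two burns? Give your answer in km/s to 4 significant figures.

Δv = 1.577 km/s

From Kepler's third law T² = 4π²r³/μ at r = 26840 km, T = 37.08 hours = 37.08 × 3600 s = 1.33488×10^5 s: μ = 4π²r³/T² = 42837.4 km³/s².
Semi-major axis of the transfer orbit: a_t = (4340 + 26840)/2 = 15590 km.
Circular speed at r₁: v₁ = √(μ/r₁) = √(42837.4/4340) = 3.14171 km/s.
On the transfer ellipse at r₁, vis-viva gives v_p = √[μ(2/r₁ − 1/a_t)] = 4.12225 km/s.
First burn Δv₁ = |v_p − v₁| = 0.9805 km/s.
Circular speed at r₂: v₂ = √(μ/r₂) = 1.26334 km/s.
Transfer-orbit speed at r₂: v_a = √[μ(2/r₂ − 1/a_t)] = 0.666564 km/s.
Second burn Δv₂ = |v₂ − v_a| = 0.5968 km/s.
Total Δv = Δv₁ + Δv₂ = 1.577 km/s.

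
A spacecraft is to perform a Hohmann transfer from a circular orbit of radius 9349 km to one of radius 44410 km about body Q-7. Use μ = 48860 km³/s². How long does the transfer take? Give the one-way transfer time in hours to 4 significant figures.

Semi-major axis of the transfer orbit: a_t = (9349 + 44410)/2 = 26879.5 km.
By Kepler's third law the transfer-orbit period is T = 2π√(a_t³/μ), so t = T/2 = 62630 s.
Converting: 62630 s ÷ 3600 s/hour = 17.40 hours.

t = 17.40 hours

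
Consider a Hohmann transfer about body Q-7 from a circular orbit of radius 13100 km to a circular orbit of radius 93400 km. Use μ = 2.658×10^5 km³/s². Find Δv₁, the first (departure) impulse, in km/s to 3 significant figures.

The Hohmann ellipse has a_t = (r₁ + r₂)/2 = 53250 km.
On the circular orbit at r = 13100 km, v_c = √(μ/r) = 4.5045 km/s.
Vis-viva on the transfer ellipse at r = 13100 km gives v_t = √[μ(2/r − 1/a_t)] = 5.9656 km/s.
Δv₁ = |v_t − v_c| = |5.9656 − 4.5045| = 1.461 km/s.

Δv₁ = 1.46 km/s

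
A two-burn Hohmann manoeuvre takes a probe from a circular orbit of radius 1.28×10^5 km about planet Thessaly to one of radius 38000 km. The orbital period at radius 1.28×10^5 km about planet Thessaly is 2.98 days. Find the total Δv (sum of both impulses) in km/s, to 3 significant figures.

From Kepler's third law T² = 4π²r³/μ at r = 1.28×10^5 km, T = 2.98 days = 2.98 × 86400 s = 2.57472×10^5 s: μ = 4π²r³/T² = 1.24891×10^6 km³/s².
Semi-major axis of the transfer orbit: a_t = (1.280×10^5 + 38000)/2 = 83000 km.
Circular speed at r₁: v₁ = √(μ/r₁) = √(1.24891×10^6/1.280×10^5) = 3.12363 km/s.
On the transfer ellipse at r₁, vis-viva gives v_a = √[μ(2/r₁ − 1/a_t)] = 2.11355 km/s.
First burn Δv₁ = |v_a − v₁| = 1.01008 km/s.
At r₂, v₂ = √(μ/r₂) = 5.73288 km/s.
Transfer-orbit speed at r₂: v_p = √[μ(2/r₂ − 1/a_t)] = 7.11933 km/s.
Second burn Δv₂ = |v₂ − v_p| = 1.38645 km/s.
Total Δv = Δv₁ + Δv₂ = 2.397 km/s.

Δv = 2.40 km/s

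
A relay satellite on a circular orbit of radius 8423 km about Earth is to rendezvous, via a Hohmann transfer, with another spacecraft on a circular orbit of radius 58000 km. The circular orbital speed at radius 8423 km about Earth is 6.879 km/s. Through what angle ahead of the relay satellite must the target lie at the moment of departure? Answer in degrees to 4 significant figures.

From the circular-orbit relation v² = μ/r at r = 8423 km: μ = v²r = (6.879)² × 8423 = 3.98582×10^5 km³/s².
The Hohmann ellipse has a_t = (r₁ + r₂)/2 = 33211.5 km.
Transfer time t = π√(a_t³/μ) = 30117.8 s.
Target angular speed ω₂ = √(μ/r₂³) = 4.51977×10^-5 rad/s.
Angle swept by the target during transfer: ω₂·t = 1.36126 rad = 77.99°.
Arrival is 180° from departure on the ellipse, so φ = 180° − 77.99° = 102.0°.

φ = 102.0°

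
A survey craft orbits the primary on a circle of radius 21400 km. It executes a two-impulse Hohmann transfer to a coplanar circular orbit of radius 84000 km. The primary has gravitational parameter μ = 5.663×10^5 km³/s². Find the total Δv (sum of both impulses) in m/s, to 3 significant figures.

Δv = 2290 m/s

Semi-major axis of the transfer orbit: a_t = (21400 + 84000)/2 = 52700 km.
Circular speed at r₁: v₁ = √(μ/r₁) = √(5.663×10^5/21400) = 5.1442 km/s.
On the transfer ellipse at r₁, vis-viva gives v_p = √[μ(2/r₁ − 1/a_t)] = 6.4946 km/s.
First burn Δv₁ = |v_p − v₁| = 1.350 km/s.
At r₂, v₂ = √(μ/r₂) = 2.5965 km/s.
Transfer-orbit speed at r₂: v_a = √[μ(2/r₂ − 1/a_t)] = 1.6546 km/s.
Second burn Δv₂ = |v₂ − v_a| = 0.9419 km/s.
Δv = Δv₁ + Δv₂ = 1.350 + 0.9419 = 2.292 km/s.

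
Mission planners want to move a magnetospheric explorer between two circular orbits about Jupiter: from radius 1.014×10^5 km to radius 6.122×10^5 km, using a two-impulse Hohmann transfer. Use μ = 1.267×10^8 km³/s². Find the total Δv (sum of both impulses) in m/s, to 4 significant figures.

The Hohmann ellipse has a_t = (r₁ + r₂)/2 = 3.568×10^5 km.
At r₁ the circular-orbit speed is v₁ = √(μ/r₁) = 35.35 km/s.
Transfer-orbit speed at r₁ (vis-viva equation): v_p = √[μ(2/r₁ − 1/a_t)] = 46.30 km/s.
First burn Δv₁ = |v_p − v₁| = 10.95 km/s.
At r₂, v₂ = √(μ/r₂) = 14.386 km/s.
Transfer-orbit speed at r₂: v_a = √[μ(2/r₂ − 1/a_t)] = 7.6692 km/s.
Second burn Δv₂ = |v₂ − v_a| = 6.717 km/s.
Δv = Δv₁ + Δv₂ = 10.95 + 6.717 = 17.67 km/s.

Δv = 17670 m/s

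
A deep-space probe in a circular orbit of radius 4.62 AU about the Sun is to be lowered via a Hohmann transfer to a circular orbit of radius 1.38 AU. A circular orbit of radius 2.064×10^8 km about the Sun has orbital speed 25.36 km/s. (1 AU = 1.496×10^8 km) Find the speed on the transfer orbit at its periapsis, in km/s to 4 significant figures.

From the circular-orbit relation v² = μ/r at r = 2.064×10^8 km: μ = v²r = (25.36)² × 2.064×10^8 = 1.32742×10^11 km³/s².
In km: r₁ = 4.62 × 1.496×10^8 = 6.91152×10^8 km; r₂ = 1.38 × 1.496×10^8 = 2.06448×10^8 km.
Semi-major axis of the transfer orbit: a_t = (6.91152×10^8 + 2.06448×10^8)/2 = 4.488×10^8 km.
At periapsis, r = 2.06448×10^8 km.
Applying v² = μ(2/r − 1/a_t): v = 31.47 km/s.

v = 31.47 km/s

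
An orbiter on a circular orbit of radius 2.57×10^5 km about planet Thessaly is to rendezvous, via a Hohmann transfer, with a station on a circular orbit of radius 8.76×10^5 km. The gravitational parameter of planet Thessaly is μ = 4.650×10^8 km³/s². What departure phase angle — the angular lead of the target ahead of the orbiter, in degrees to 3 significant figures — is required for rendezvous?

φ = 86.4°

Transfer-ellipse semi-major axis a_t = (r₁ + r₂)/2 = (2.570×10^5 + 8.760×10^5)/2 = 5.665×10^5 km.
The half-period of the transfer ellipse is t = π√(a_t³/μ) = 62120 s.
The target's mean motion on its circular orbit is ω₂ = √(μ/r₂³) = 2.630×10^-5 rad/s.
Angle swept by the target during transfer: ω₂·t = 1.6338 rad = 93.61°.
The orbiter traverses 180° on the transfer ellipse, so the target must lead by 180° − 93.61° = 86.4°.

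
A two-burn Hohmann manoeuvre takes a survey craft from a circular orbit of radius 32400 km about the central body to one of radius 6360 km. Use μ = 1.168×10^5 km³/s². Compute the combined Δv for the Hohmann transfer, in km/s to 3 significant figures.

Semi-major axis of the transfer orbit: a_t = (32400 + 6360)/2 = 19380 km.
At r₁ the circular-orbit speed is v₁ = √(μ/r₁) = 1.899 km/s.
Transfer-orbit speed at r₁ (vis-viva equation): v_a = √[μ(2/r₁ − 1/a_t)] = 1.088 km/s.
First burn Δv₁ = |v_a − v₁| = 0.8110 km/s.
At r₂, v₂ = √(μ/r₂) = 4.285 km/s.
Transfer-orbit speed at r₂: v_p = √[μ(2/r₂ − 1/a_t)] = 5.541 km/s.
Second burn Δv₂ = |v₂ − v_p| = 1.256 km/s.
Δv = Δv₁ + Δv₂ = 0.8110 + 1.256 = 2.067 km/s.

Δv = 2.07 km/s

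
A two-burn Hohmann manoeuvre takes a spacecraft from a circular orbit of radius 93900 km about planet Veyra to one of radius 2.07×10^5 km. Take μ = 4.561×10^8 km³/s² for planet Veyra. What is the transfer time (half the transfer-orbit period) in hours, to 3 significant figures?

The Hohmann ellipse has a_t = (r₁ + r₂)/2 = 1.5045×10^5 km.
Half the transfer-orbit period gives t = π√(a_t³/μ) = 8584 s.
Converting: 8584 s ÷ 3600 s/hour = 2.38 hours.

t = 2.38 hours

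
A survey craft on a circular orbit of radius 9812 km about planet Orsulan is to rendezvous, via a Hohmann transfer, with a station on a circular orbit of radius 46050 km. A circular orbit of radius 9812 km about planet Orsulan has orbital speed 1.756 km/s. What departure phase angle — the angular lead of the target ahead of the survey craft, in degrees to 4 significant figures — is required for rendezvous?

φ = 94.97°

From the circular-orbit relation v² = μ/r at r = 9812 km: μ = v²r = (1.756)² × 9812 = 30255.7 km³/s².
The Hohmann ellipse has a_t = (r₁ + r₂)/2 = 27931 km.
The half-period of the transfer ellipse is t = π√(a_t³/μ) = 84310 s.
The target's mean motion on its circular orbit is ω₂ = √(μ/r₂³) = 1.760×10^-5 rad/s.
Angle swept by the target during transfer: ω₂·t = 1.484 rad = 85.03°.
The survey craft traverses 180° on the transfer ellipse, so the target must lead by 180° − 85.03° = 94.97°.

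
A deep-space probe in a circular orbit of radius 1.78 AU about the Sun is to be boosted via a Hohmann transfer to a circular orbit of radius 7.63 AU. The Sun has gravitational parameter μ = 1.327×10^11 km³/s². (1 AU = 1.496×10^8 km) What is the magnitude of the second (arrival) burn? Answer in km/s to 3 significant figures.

Δv₂ = 4.15 km/s

In km: r₁ = 1.78 × 1.496×10^8 = 2.66288×10^8 km; r₂ = 7.63 × 1.496×10^8 = 1.141448×10^9 km.
Transfer-ellipse semi-major axis a_t = (r₁ + r₂)/2 = (2.66288×10^8 + 1.141448×10^9)/2 = 7.03868×10^8 km.
On the circular orbit at r = 1.141448×10^9 km, v_c = √(μ/r) = 10.782 km/s.
Transfer-orbit speed at the same r (vis-viva, a = a_t): v_t = √[μ(2/r − 1/a_t)] = 6.6319 km/s.
Δv₂ = |v_t − v_c| = |6.6319 − 10.782| = 4.150 km/s.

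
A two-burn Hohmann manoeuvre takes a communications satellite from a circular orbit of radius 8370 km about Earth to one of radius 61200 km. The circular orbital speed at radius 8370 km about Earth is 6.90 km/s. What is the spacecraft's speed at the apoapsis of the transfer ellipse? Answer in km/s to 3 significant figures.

v = 1.25 km/s

From the circular-orbit relation v² = μ/r at r = 8370 km: μ = v²r = (6.90)² × 8370 = 3.98496×10^5 km³/s².
Transfer-ellipse semi-major axis a_t = (r₁ + r₂)/2 = (8370 + 61200)/2 = 34785 km.
At apoapsis, r = 61200 km.
From the vis-viva equation, v = √[μ(2/r − 1/a_t)] = 1.252 km/s.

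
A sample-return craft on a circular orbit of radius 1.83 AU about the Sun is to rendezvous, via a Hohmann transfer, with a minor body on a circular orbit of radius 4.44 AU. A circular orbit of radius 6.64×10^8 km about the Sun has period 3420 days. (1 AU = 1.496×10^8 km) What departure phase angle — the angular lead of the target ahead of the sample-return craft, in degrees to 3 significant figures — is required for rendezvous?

φ = 73.2°

From Kepler's third law T² = 4π²r³/μ at r = 6.64×10^8 km, T = 3420 days = 3420 × 86400 s = 2.95488×10^8 s: μ = 4π²r³/T² = 1.32368×10^11 km³/s².
In km: r₁ = 1.83 × 1.496×10^8 = 2.73768×10^8 km; r₂ = 4.44 × 1.496×10^8 = 6.64224×10^8 km.
The Hohmann ellipse has a_t = (r₁ + r₂)/2 = 4.68996×10^8 km.
The half-period of the transfer ellipse is t = π√(a_t³/μ) = 8.770×10^7 s.
The target's mean motion on its circular orbit is ω₂ = √(μ/r₂³) = 2.125×10^-8 rad/s.
Angle swept by the target during transfer: ω₂·t = 1.864 rad = 106.8°.
Arrival is 180° from departure on the ellipse, so φ = 180° − 106.8° = 73.2°.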